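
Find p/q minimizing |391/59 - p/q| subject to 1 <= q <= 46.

Expand x = 391/59 as a continued fraction with the Euclidean algorithm:
  391 = 6*59 + 37, so a_0 = 6.
  59 = 1*37 + 22, so a_1 = 1.
  37 = 1*22 + 15, so a_2 = 1.
  22 = 1*15 + 7, so a_3 = 1.
  15 = 2*7 + 1, so a_4 = 2.
  7 = 7*1 + 0, so a_5 = 7.
so x = [6; 1, 1, 1, 2, 7].
Convergents (p_i = a_i*p_{i-1} + p_{i-2}, q_i = a_i*q_{i-1} + q_{i-2} with p_{-2}=0, p_{-1}=1, q_{-2}=1, q_{-1}=0), until the denominator exceeds 46:
  i=0: a_0=6, p_0 = 6*1 + 0 = 6, q_0 = 6*0 + 1 = 1.
  i=1: a_1=1, p_1 = 1*6 + 1 = 7, q_1 = 1*1 + 0 = 1.
  i=2: a_2=1, p_2 = 1*7 + 6 = 13, q_2 = 1*1 + 1 = 2.
  i=3: a_3=1, p_3 = 1*13 + 7 = 20, q_3 = 1*2 + 1 = 3.
  i=4: a_4=2, p_4 = 2*20 + 13 = 53, q_4 = 2*3 + 2 = 8.
  i=5: a_5=7, p_5 = 7*53 + 20 = 391, q_5 = 7*8 + 3 = 59.
q_5 = 59 > 46, so the last convergent with denominator <= 46 is p_4/q_4 = 53/8.
The closest fraction with denominator <= 46 is either p_4/q_4 or the intermediate fraction (k*p_4 + p_3)/(k*q_4 + q_3) with the largest k >= 1 whose denominator stays <= 46; these approach x as k grows, and every other convergent or intermediate fraction in range is farther away.
Largest k: floor((46 - q_3)/q_4) = floor((46 - 3)/8) = 5.
That gives (5*53 + 20)/(5*8 + 3) = 285/43.
Compare the errors: |x - 53/8| = |391*8 - 53*59|/(59*8) = 1/472, and |x - 285/43| = |391*43 - 285*59|/(59*43) = 2/2537.
Cross-multiplying, 2*472 = 944 < 2537 = 1*2537, so 2/2537 is smaller: the intermediate fraction 285/43 is closer to x than 53/8.

285/43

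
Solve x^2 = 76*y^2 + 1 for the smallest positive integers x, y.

First expand sqrt(76) as a continued fraction. With x_i = (sqrt(76) + m_i)/d_i and (m_0, d_0) = (0, 1): a_0 = floor(sqrt(76)) = 8, since 8^2 = 64 <= 76 < 81 = 9^2.
Iterate m_{i+1} = d_i*a_i - m_i, d_{i+1} = (76 - m_{i+1}^2)/d_i, a_{i+1} = floor((a_0 + m_{i+1})/d_{i+1}):
  m_1 = 1*8 - 0 = 8, d_1 = (76 - 8^2)/1 = 12/1 = 12, a_1 = floor((8 + 8)/12) = 1.
  m_2 = 12*1 - 8 = 4, d_2 = (76 - 4^2)/12 = 60/12 = 5, a_2 = floor((8 + 4)/5) = 2.
  m_3 = 5*2 - 4 = 6, d_3 = (76 - 6^2)/5 = 40/5 = 8, a_3 = floor((8 + 6)/8) = 1.
  m_4 = 8*1 - 6 = 2, d_4 = (76 - 2^2)/8 = 72/8 = 9, a_4 = floor((8 + 2)/9) = 1.
  m_5 = 9*1 - 2 = 7, d_5 = (76 - 7^2)/9 = 27/9 = 3, a_5 = floor((8 + 7)/3) = 5.
  m_6 = 3*5 - 7 = 8, d_6 = (76 - 8^2)/3 = 12/3 = 4, a_6 = floor((8 + 8)/4) = 4.
  m_7 = 4*4 - 8 = 8, d_7 = (76 - 8^2)/4 = 12/4 = 3, a_7 = floor((8 + 8)/3) = 5.
  m_8 = 3*5 - 8 = 7, d_8 = (76 - 7^2)/3 = 27/3 = 9, a_8 = floor((8 + 7)/9) = 1.
  m_9 = 9*1 - 7 = 2, d_9 = (76 - 2^2)/9 = 72/9 = 8, a_9 = floor((8 + 2)/8) = 1.
  m_10 = 8*1 - 2 = 6, d_10 = (76 - 6^2)/8 = 40/8 = 5, a_10 = floor((8 + 6)/5) = 2.
  m_11 = 5*2 - 6 = 4, d_11 = (76 - 4^2)/5 = 60/5 = 12, a_11 = floor((8 + 4)/12) = 1.
  m_12 = 12*1 - 4 = 8, d_12 = (76 - 8^2)/12 = 12/12 = 1, a_12 = floor((8 + 8)/1) = 16.
  m_13 = 1*16 - 8 = 8, d_13 = (76 - 8^2)/1 = 12/1 = 12: (m_13, d_13) = (m_1, d_1) = (8, 12), so from here the quotients repeat a_1, ..., a_12; the period length is 12.
So sqrt(76) = [8; (1, 2, 1, 1, 5, 4, 5, 1, 1, 2, 1, 16)] with period length k = 12.
k is even, so the fundamental solution of x^2 - 76y^2 = 1 is (p_{k-1}, q_{k-1}) = (p_11, q_11); compute convergents through index 11.
Convergents (p_i = a_i*p_{i-1} + p_{i-2}, q_i = a_i*q_{i-1} + q_{i-2} with p_{-2}=0, p_{-1}=1, q_{-2}=1, q_{-1}=0):
  i=0: a_0=8, p_0 = 8*1 + 0 = 8, q_0 = 8*0 + 1 = 1.
  i=1: a_1=1, p_1 = 1*8 + 1 = 9, q_1 = 1*1 + 0 = 1.
  i=2: a_2=2, p_2 = 2*9 + 8 = 26, q_2 = 2*1 + 1 = 3.
  i=3: a_3=1, p_3 = 1*26 + 9 = 35, q_3 = 1*3 + 1 = 4.
  i=4: a_4=1, p_4 = 1*35 + 26 = 61, q_4 = 1*4 + 3 = 7.
  i=5: a_5=5, p_5 = 5*61 + 35 = 340, q_5 = 5*7 + 4 = 39.
  i=6: a_6=4, p_6 = 4*340 + 61 = 1421, q_6 = 4*39 + 7 = 163.
  i=7: a_7=5, p_7 = 5*1421 + 340 = 7445, q_7 = 5*163 + 39 = 854.
  i=8: a_8=1, p_8 = 1*7445 + 1421 = 8866, q_8 = 1*854 + 163 = 1017.
  i=9: a_9=1, p_9 = 1*8866 + 7445 = 16311, q_9 = 1*1017 + 854 = 1871.
  i=10: a_10=2, p_10 = 2*16311 + 8866 = 41488, q_10 = 2*1871 + 1017 = 4759.
  i=11: a_11=1, p_11 = 1*41488 + 16311 = 57799, q_11 = 1*4759 + 1871 = 6630.
Check: 57799^2 - 76*6630^2 = 3340724401 - 3340724400 = 1, so (x, y) = (57799, 6630) solves the equation, and by the theorem it is the least positive solution.

(x, y) = (57799, 6630)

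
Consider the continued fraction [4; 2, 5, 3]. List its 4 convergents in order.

4/1, 9/2, 49/11, 156/35

Using the convergent recurrence p_i = a_i*p_{i-1} + p_{i-2}, q_i = a_i*q_{i-1} + q_{i-2} with p_{-2}=0, p_{-1}=1, q_{-2}=1, q_{-1}=0:
  i=0: a_0=4, p_0 = 4*1 + 0 = 4, q_0 = 4*0 + 1 = 1.
  i=1: a_1=2, p_1 = 2*4 + 1 = 9, q_1 = 2*1 + 0 = 2.
  i=2: a_2=5, p_2 = 5*9 + 4 = 49, q_2 = 5*2 + 1 = 11.
  i=3: a_3=3, p_3 = 3*49 + 9 = 156, q_3 = 3*11 + 2 = 35.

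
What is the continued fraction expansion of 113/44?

Run the Euclidean algorithm on 113 and 44; the successive quotients are the partial quotients a_0, a_1, ... (each step inverts the fractional part left over by the previous one):
  113 = 2*44 + 25, so a_0 = 2.
  44 = 1*25 + 19, so a_1 = 1.
  25 = 1*19 + 6, so a_2 = 1.
  19 = 3*6 + 1, so a_3 = 3.
  6 = 6*1 + 0, so a_4 = 6.
The remainder reaches 0 after 5 divisions, so the expansion has 5 partial quotients, read off in order.

[2; 1, 1, 3, 6]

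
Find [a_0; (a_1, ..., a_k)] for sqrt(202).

[14; (4, 1, 2, 2, 1, 4, 28)]

Write x_i = (sqrt(202) + m_i)/d_i with (m_0, d_0) = (0, 1). a_0 = floor(sqrt(202)) = 14, since 14^2 = 196 <= 202 < 225 = 15^2.
Iterate m_{i+1} = d_i*a_i - m_i, d_{i+1} = (202 - m_{i+1}^2)/d_i, a_{i+1} = floor((a_0 + m_{i+1})/d_{i+1}):
  m_1 = 1*14 - 0 = 14, d_1 = (202 - 14^2)/1 = 6/1 = 6, a_1 = floor((14 + 14)/6) = 4.
  m_2 = 6*4 - 14 = 10, d_2 = (202 - 10^2)/6 = 102/6 = 17, a_2 = floor((14 + 10)/17) = 1.
  m_3 = 17*1 - 10 = 7, d_3 = (202 - 7^2)/17 = 153/17 = 9, a_3 = floor((14 + 7)/9) = 2.
  m_4 = 9*2 - 7 = 11, d_4 = (202 - 11^2)/9 = 81/9 = 9, a_4 = floor((14 + 11)/9) = 2.
  m_5 = 9*2 - 11 = 7, d_5 = (202 - 7^2)/9 = 153/9 = 17, a_5 = floor((14 + 7)/17) = 1.
  m_6 = 17*1 - 7 = 10, d_6 = (202 - 10^2)/17 = 102/17 = 6, a_6 = floor((14 + 10)/6) = 4.
  m_7 = 6*4 - 10 = 14, d_7 = (202 - 14^2)/6 = 6/6 = 1, a_7 = floor((14 + 14)/1) = 28.
  m_8 = 1*28 - 14 = 14, d_8 = (202 - 14^2)/1 = 6/1 = 6: (m_8, d_8) = (m_1, d_1) = (14, 6), so from here the quotients repeat a_1, ..., a_7; the period length is 7.
Hence the expansion of sqrt(202) is a_0 = 14 followed by the repeating block 4, 1, 2, 2, 1, 4, 28 (period 7).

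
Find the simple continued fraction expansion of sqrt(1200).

Write x_i = (sqrt(1200) + m_i)/d_i with (m_0, d_0) = (0, 1). a_0 = floor(sqrt(1200)) = 34, since 34^2 = 1156 <= 1200 < 1225 = 35^2.
Iterate m_{i+1} = d_i*a_i - m_i, d_{i+1} = (1200 - m_{i+1}^2)/d_i, a_{i+1} = floor((a_0 + m_{i+1})/d_{i+1}):
  m_1 = 1*34 - 0 = 34, d_1 = (1200 - 34^2)/1 = 44/1 = 44, a_1 = floor((34 + 34)/44) = 1.
  m_2 = 44*1 - 34 = 10, d_2 = (1200 - 10^2)/44 = 1100/44 = 25, a_2 = floor((34 + 10)/25) = 1.
  m_3 = 25*1 - 10 = 15, d_3 = (1200 - 15^2)/25 = 975/25 = 39, a_3 = floor((34 + 15)/39) = 1.
  m_4 = 39*1 - 15 = 24, d_4 = (1200 - 24^2)/39 = 624/39 = 16, a_4 = floor((34 + 24)/16) = 3.
  m_5 = 16*3 - 24 = 24, d_5 = (1200 - 24^2)/16 = 624/16 = 39, a_5 = floor((34 + 24)/39) = 1.
  m_6 = 39*1 - 24 = 15, d_6 = (1200 - 15^2)/39 = 975/39 = 25, a_6 = floor((34 + 15)/25) = 1.
  m_7 = 25*1 - 15 = 10, d_7 = (1200 - 10^2)/25 = 1100/25 = 44, a_7 = floor((34 + 10)/44) = 1.
  m_8 = 44*1 - 10 = 34, d_8 = (1200 - 34^2)/44 = 44/44 = 1, a_8 = floor((34 + 34)/1) = 68.
  m_9 = 1*68 - 34 = 34, d_9 = (1200 - 34^2)/1 = 44/1 = 44: (m_9, d_9) = (m_1, d_1) = (34, 44), so from here the quotients repeat a_1, ..., a_8; the period length is 8.
Hence the expansion of sqrt(1200) is a_0 = 34 followed by the repeating block 1, 1, 1, 3, 1, 1, 1, 68 (period 8).

[34; (1, 1, 1, 3, 1, 1, 1, 68)]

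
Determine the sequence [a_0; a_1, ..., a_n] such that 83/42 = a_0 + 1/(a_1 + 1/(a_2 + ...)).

[1; 1, 41]

Run the Euclidean algorithm on 83 and 42; the successive quotients are the partial quotients a_0, a_1, ... (each step inverts the fractional part left over by the previous one):
  83 = 1*42 + 41, so a_0 = 1.
  42 = 1*41 + 1, so a_1 = 1.
  41 = 41*1 + 0, so a_2 = 41.
The remainder reaches 0 after 3 divisions, so the expansion has 3 partial quotients, read off in order.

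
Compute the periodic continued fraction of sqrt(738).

Write x_i = (sqrt(738) + m_i)/d_i with (m_0, d_0) = (0, 1). a_0 = floor(sqrt(738)) = 27, since 27^2 = 729 <= 738 < 784 = 28^2.
Iterate m_{i+1} = d_i*a_i - m_i, d_{i+1} = (738 - m_{i+1}^2)/d_i, a_{i+1} = floor((a_0 + m_{i+1})/d_{i+1}):
  m_1 = 1*27 - 0 = 27, d_1 = (738 - 27^2)/1 = 9/1 = 9, a_1 = floor((27 + 27)/9) = 6.
  m_2 = 9*6 - 27 = 27, d_2 = (738 - 27^2)/9 = 9/9 = 1, a_2 = floor((27 + 27)/1) = 54.
  m_3 = 1*54 - 27 = 27, d_3 = (738 - 27^2)/1 = 9/1 = 9: (m_3, d_3) = (m_1, d_1) = (27, 9), so from here the quotients repeat a_1, a_2; the period length is 2.
Hence the expansion of sqrt(738) is a_0 = 27 followed by the repeating block 6, 54 (period 2).

[27; (6, 54)]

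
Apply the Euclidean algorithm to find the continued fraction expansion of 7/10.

[0; 1, 2, 3]

Run the Euclidean algorithm on 7 and 10; the successive quotients are the partial quotients a_0, a_1, ... (each step inverts the fractional part left over by the previous one):
  7 = 0*10 + 7, so a_0 = 0.
  10 = 1*7 + 3, so a_1 = 1.
  7 = 2*3 + 1, so a_2 = 2.
  3 = 3*1 + 0, so a_3 = 3.
The remainder reaches 0 after 4 divisions, so the expansion has 4 partial quotients, read off in order.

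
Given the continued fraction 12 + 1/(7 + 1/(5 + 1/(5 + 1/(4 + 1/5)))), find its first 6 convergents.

Using the convergent recurrence p_i = a_i*p_{i-1} + p_{i-2}, q_i = a_i*q_{i-1} + q_{i-2} with p_{-2}=0, p_{-1}=1, q_{-2}=1, q_{-1}=0:
  i=0: a_0=12, p_0 = 12*1 + 0 = 12, q_0 = 12*0 + 1 = 1.
  i=1: a_1=7, p_1 = 7*12 + 1 = 85, q_1 = 7*1 + 0 = 7.
  i=2: a_2=5, p_2 = 5*85 + 12 = 437, q_2 = 5*7 + 1 = 36.
  i=3: a_3=5, p_3 = 5*437 + 85 = 2270, q_3 = 5*36 + 7 = 187.
  i=4: a_4=4, p_4 = 4*2270 + 437 = 9517, q_4 = 4*187 + 36 = 784.
  i=5: a_5=5, p_5 = 5*9517 + 2270 = 49855, q_5 = 5*784 + 187 = 4107.

12/1, 85/7, 437/36, 2270/187, 9517/784, 49855/4107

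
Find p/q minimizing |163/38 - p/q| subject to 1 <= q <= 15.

Expand x = 163/38 as a continued fraction with the Euclidean algorithm:
  163 = 4*38 + 11, so a_0 = 4.
  38 = 3*11 + 5, so a_1 = 3.
  11 = 2*5 + 1, so a_2 = 2.
  5 = 5*1 + 0, so a_3 = 5.
so x = [4; 3, 2, 5].
Convergents (p_i = a_i*p_{i-1} + p_{i-2}, q_i = a_i*q_{i-1} + q_{i-2} with p_{-2}=0, p_{-1}=1, q_{-2}=1, q_{-1}=0), until the denominator exceeds 15:
  i=0: a_0=4, p_0 = 4*1 + 0 = 4, q_0 = 4*0 + 1 = 1.
  i=1: a_1=3, p_1 = 3*4 + 1 = 13, q_1 = 3*1 + 0 = 3.
  i=2: a_2=2, p_2 = 2*13 + 4 = 30, q_2 = 2*3 + 1 = 7.
  i=3: a_3=5, p_3 = 5*30 + 13 = 163, q_3 = 5*7 + 3 = 38.
q_3 = 38 > 15, so the last convergent with denominator <= 15 is p_2/q_2 = 30/7.
The closest fraction with denominator <= 15 is either p_2/q_2 or the intermediate fraction (k*p_2 + p_1)/(k*q_2 + q_1) with the largest k >= 1 whose denominator stays <= 15; these approach x as k grows, and every other convergent or intermediate fraction in range is farther away.
Largest k: floor((15 - q_1)/q_2) = floor((15 - 3)/7) = 1.
That gives (1*30 + 13)/(1*7 + 3) = 43/10.
Compare the errors: |x - 30/7| = |163*7 - 30*38|/(38*7) = 1/266, and |x - 43/10| = |163*10 - 43*38|/(38*10) = 4/380.
Cross-multiplying, 1*380 = 380 < 1064 = 4*266, so 1/266 is smaller: the convergent 30/7 is closer to x than 43/10.

30/7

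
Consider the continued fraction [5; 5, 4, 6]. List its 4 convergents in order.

5/1, 26/5, 109/21, 680/131

Using the convergent recurrence p_i = a_i*p_{i-1} + p_{i-2}, q_i = a_i*q_{i-1} + q_{i-2} with p_{-2}=0, p_{-1}=1, q_{-2}=1, q_{-1}=0:
  i=0: a_0=5, p_0 = 5*1 + 0 = 5, q_0 = 5*0 + 1 = 1.
  i=1: a_1=5, p_1 = 5*5 + 1 = 26, q_1 = 5*1 + 0 = 5.
  i=2: a_2=4, p_2 = 4*26 + 5 = 109, q_2 = 4*5 + 1 = 21.
  i=3: a_3=6, p_3 = 6*109 + 26 = 680, q_3 = 6*21 + 5 = 131.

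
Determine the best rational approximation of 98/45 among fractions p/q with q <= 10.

Expand x = 98/45 as a continued fraction with the Euclidean algorithm:
  98 = 2*45 + 8, so a_0 = 2.
  45 = 5*8 + 5, so a_1 = 5.
  8 = 1*5 + 3, so a_2 = 1.
  5 = 1*3 + 2, so a_3 = 1.
  3 = 1*2 + 1, so a_4 = 1.
  2 = 2*1 + 0, so a_5 = 2.
so x = [2; 5, 1, 1, 1, 2].
Convergents (p_i = a_i*p_{i-1} + p_{i-2}, q_i = a_i*q_{i-1} + q_{i-2} with p_{-2}=0, p_{-1}=1, q_{-2}=1, q_{-1}=0), until the denominator exceeds 10:
  i=0: a_0=2, p_0 = 2*1 + 0 = 2, q_0 = 2*0 + 1 = 1.
  i=1: a_1=5, p_1 = 5*2 + 1 = 11, q_1 = 5*1 + 0 = 5.
  i=2: a_2=1, p_2 = 1*11 + 2 = 13, q_2 = 1*5 + 1 = 6.
  i=3: a_3=1, p_3 = 1*13 + 11 = 24, q_3 = 1*6 + 5 = 11.
q_3 = 11 > 10, so the last convergent with denominator <= 10 is p_2/q_2 = 13/6.
The closest fraction with denominator <= 10 is either p_2/q_2 or the intermediate fraction (k*p_2 + p_1)/(k*q_2 + q_1) with the largest k >= 1 whose denominator stays <= 10; these approach x as k grows, and every other convergent or intermediate fraction in range is farther away.
Largest k: floor((10 - q_1)/q_2) = floor((10 - 5)/6) = 0.
Since k = 0, no intermediate fraction beyond p_2/q_2 has denominator <= 10, so the convergent 13/6 is the closest (its error is |98*6 - 13*45|/(45*6) = 3/270).

13/6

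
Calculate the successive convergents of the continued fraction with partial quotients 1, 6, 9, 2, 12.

1/1, 7/6, 64/55, 135/116, 1684/1447

Using the convergent recurrence p_i = a_i*p_{i-1} + p_{i-2}, q_i = a_i*q_{i-1} + q_{i-2} with p_{-2}=0, p_{-1}=1, q_{-2}=1, q_{-1}=0:
  i=0: a_0=1, p_0 = 1*1 + 0 = 1, q_0 = 1*0 + 1 = 1.
  i=1: a_1=6, p_1 = 6*1 + 1 = 7, q_1 = 6*1 + 0 = 6.
  i=2: a_2=9, p_2 = 9*7 + 1 = 64, q_2 = 9*6 + 1 = 55.
  i=3: a_3=2, p_3 = 2*64 + 7 = 135, q_3 = 2*55 + 6 = 116.
  i=4: a_4=12, p_4 = 12*135 + 64 = 1684, q_4 = 12*116 + 55 = 1447.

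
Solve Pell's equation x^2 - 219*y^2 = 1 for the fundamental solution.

(x, y) = (74, 5)

First expand sqrt(219) as a continued fraction. With x_i = (sqrt(219) + m_i)/d_i and (m_0, d_0) = (0, 1): a_0 = floor(sqrt(219)) = 14, since 14^2 = 196 <= 219 < 225 = 15^2.
Iterate m_{i+1} = d_i*a_i - m_i, d_{i+1} = (219 - m_{i+1}^2)/d_i, a_{i+1} = floor((a_0 + m_{i+1})/d_{i+1}):
  m_1 = 1*14 - 0 = 14, d_1 = (219 - 14^2)/1 = 23/1 = 23, a_1 = floor((14 + 14)/23) = 1.
  m_2 = 23*1 - 14 = 9, d_2 = (219 - 9^2)/23 = 138/23 = 6, a_2 = floor((14 + 9)/6) = 3.
  m_3 = 6*3 - 9 = 9, d_3 = (219 - 9^2)/6 = 138/6 = 23, a_3 = floor((14 + 9)/23) = 1.
  m_4 = 23*1 - 9 = 14, d_4 = (219 - 14^2)/23 = 23/23 = 1, a_4 = floor((14 + 14)/1) = 28.
  m_5 = 1*28 - 14 = 14, d_5 = (219 - 14^2)/1 = 23/1 = 23: (m_5, d_5) = (m_1, d_1) = (14, 23), so from here the quotients repeat a_1, ..., a_4; the period length is 4.
So sqrt(219) = [14; (1, 3, 1, 28)] with period length k = 4.
k is even, so the fundamental solution of x^2 - 219y^2 = 1 is (p_{k-1}, q_{k-1}) = (p_3, q_3); compute convergents through index 3.
Convergents (p_i = a_i*p_{i-1} + p_{i-2}, q_i = a_i*q_{i-1} + q_{i-2} with p_{-2}=0, p_{-1}=1, q_{-2}=1, q_{-1}=0):
  i=0: a_0=14, p_0 = 14*1 + 0 = 14, q_0 = 14*0 + 1 = 1.
  i=1: a_1=1, p_1 = 1*14 + 1 = 15, q_1 = 1*1 + 0 = 1.
  i=2: a_2=3, p_2 = 3*15 + 14 = 59, q_2 = 3*1 + 1 = 4.
  i=3: a_3=1, p_3 = 1*59 + 15 = 74, q_3 = 1*4 + 1 = 5.
Check: 74^2 - 219*5^2 = 5476 - 5475 = 1, so (x, y) = (74, 5) solves the equation, and by the theorem it is the least positive solution.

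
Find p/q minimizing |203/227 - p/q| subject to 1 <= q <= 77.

Expand x = 203/227 as a continued fraction with the Euclidean algorithm:
  203 = 0*227 + 203, so a_0 = 0.
  227 = 1*203 + 24, so a_1 = 1.
  203 = 8*24 + 11, so a_2 = 8.
  24 = 2*11 + 2, so a_3 = 2.
  11 = 5*2 + 1, so a_4 = 5.
  2 = 2*1 + 0, so a_5 = 2.
so x = [0; 1, 8, 2, 5, 2].
Convergents (p_i = a_i*p_{i-1} + p_{i-2}, q_i = a_i*q_{i-1} + q_{i-2} with p_{-2}=0, p_{-1}=1, q_{-2}=1, q_{-1}=0), until the denominator exceeds 77:
  i=0: a_0=0, p_0 = 0*1 + 0 = 0, q_0 = 0*0 + 1 = 1.
  i=1: a_1=1, p_1 = 1*0 + 1 = 1, q_1 = 1*1 + 0 = 1.
  i=2: a_2=8, p_2 = 8*1 + 0 = 8, q_2 = 8*1 + 1 = 9.
  i=3: a_3=2, p_3 = 2*8 + 1 = 17, q_3 = 2*9 + 1 = 19.
  i=4: a_4=5, p_4 = 5*17 + 8 = 93, q_4 = 5*19 + 9 = 104.
q_4 = 104 > 77, so the last convergent with denominator <= 77 is p_3/q_3 = 17/19.
The closest fraction with denominator <= 77 is either p_3/q_3 or the intermediate fraction (k*p_3 + p_2)/(k*q_3 + q_2) with the largest k >= 1 whose denominator stays <= 77; these approach x as k grows, and every other convergent or intermediate fraction in range is farther away.
Largest k: floor((77 - q_2)/q_3) = floor((77 - 9)/19) = 3.
That gives (3*17 + 8)/(3*19 + 9) = 59/66.
Compare the errors: |x - 17/19| = |203*19 - 17*227|/(227*19) = 2/4313, and |x - 59/66| = |203*66 - 59*227|/(227*66) = 5/14982.
Cross-multiplying, 5*4313 = 21565 < 29964 = 2*14982, so 5/14982 is smaller: the intermediate fraction 59/66 is closer to x than 17/19.

59/66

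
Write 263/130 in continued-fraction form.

Run the Euclidean algorithm on 263 and 130; the successive quotients are the partial quotients a_0, a_1, ... (each step inverts the fractional part left over by the previous one):
  263 = 2*130 + 3, so a_0 = 2.
  130 = 43*3 + 1, so a_1 = 43.
  3 = 3*1 + 0, so a_2 = 3.
The remainder reaches 0 after 3 divisions, so the expansion has 3 partial quotients, read off in order.

[2; 43, 3]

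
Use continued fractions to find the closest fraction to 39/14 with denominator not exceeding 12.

Expand x = 39/14 as a continued fraction with the Euclidean algorithm:
  39 = 2*14 + 11, so a_0 = 2.
  14 = 1*11 + 3, so a_1 = 1.
  11 = 3*3 + 2, so a_2 = 3.
  3 = 1*2 + 1, so a_3 = 1.
  2 = 2*1 + 0, so a_4 = 2.
so x = [2; 1, 3, 1, 2].
Convergents (p_i = a_i*p_{i-1} + p_{i-2}, q_i = a_i*q_{i-1} + q_{i-2} with p_{-2}=0, p_{-1}=1, q_{-2}=1, q_{-1}=0), until the denominator exceeds 12:
  i=0: a_0=2, p_0 = 2*1 + 0 = 2, q_0 = 2*0 + 1 = 1.
  i=1: a_1=1, p_1 = 1*2 + 1 = 3, q_1 = 1*1 + 0 = 1.
  i=2: a_2=3, p_2 = 3*3 + 2 = 11, q_2 = 3*1 + 1 = 4.
  i=3: a_3=1, p_3 = 1*11 + 3 = 14, q_3 = 1*4 + 1 = 5.
  i=4: a_4=2, p_4 = 2*14 + 11 = 39, q_4 = 2*5 + 4 = 14.
q_4 = 14 > 12, so the last convergent with denominator <= 12 is p_3/q_3 = 14/5.
The closest fraction with denominator <= 12 is either p_3/q_3 or the intermediate fraction (k*p_3 + p_2)/(k*q_3 + q_2) with the largest k >= 1 whose denominator stays <= 12; these approach x as k grows, and every other convergent or intermediate fraction in range is farther away.
Largest k: floor((12 - q_2)/q_3) = floor((12 - 4)/5) = 1.
That gives (1*14 + 11)/(1*5 + 4) = 25/9.
Compare the errors: |x - 14/5| = |39*5 - 14*14|/(14*5) = 1/70, and |x - 25/9| = |39*9 - 25*14|/(14*9) = 1/126.
Cross-multiplying, 1*70 = 70 < 126 = 1*126, so 1/126 is smaller: the intermediate fraction 25/9 is closer to x than 14/5.

25/9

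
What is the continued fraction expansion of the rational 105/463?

[0; 4, 2, 2, 3, 1, 4]

Run the Euclidean algorithm on 105 and 463; the successive quotients are the partial quotients a_0, a_1, ... (each step inverts the fractional part left over by the previous one):
  105 = 0*463 + 105, so a_0 = 0.
  463 = 4*105 + 43, so a_1 = 4.
  105 = 2*43 + 19, so a_2 = 2.
  43 = 2*19 + 5, so a_3 = 2.
  19 = 3*5 + 4, so a_4 = 3.
  5 = 1*4 + 1, so a_5 = 1.
  4 = 4*1 + 0, so a_6 = 4.
The remainder reaches 0 after 7 divisions, so the expansion has 7 partial quotients, read off in order.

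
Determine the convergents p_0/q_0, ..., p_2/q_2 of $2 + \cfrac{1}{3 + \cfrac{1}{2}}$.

Using the convergent recurrence p_i = a_i*p_{i-1} + p_{i-2}, q_i = a_i*q_{i-1} + q_{i-2} with p_{-2}=0, p_{-1}=1, q_{-2}=1, q_{-1}=0:
  i=0: a_0=2, p_0 = 2*1 + 0 = 2, q_0 = 2*0 + 1 = 1.
  i=1: a_1=3, p_1 = 3*2 + 1 = 7, q_1 = 3*1 + 0 = 3.
  i=2: a_2=2, p_2 = 2*7 + 2 = 16, q_2 = 2*3 + 1 = 7.

2/1, 7/3, 16/7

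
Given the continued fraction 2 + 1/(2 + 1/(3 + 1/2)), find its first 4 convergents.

Using the convergent recurrence p_i = a_i*p_{i-1} + p_{i-2}, q_i = a_i*q_{i-1} + q_{i-2} with p_{-2}=0, p_{-1}=1, q_{-2}=1, q_{-1}=0:
  i=0: a_0=2, p_0 = 2*1 + 0 = 2, q_0 = 2*0 + 1 = 1.
  i=1: a_1=2, p_1 = 2*2 + 1 = 5, q_1 = 2*1 + 0 = 2.
  i=2: a_2=3, p_2 = 3*5 + 2 = 17, q_2 = 3*2 + 1 = 7.
  i=3: a_3=2, p_3 = 2*17 + 5 = 39, q_3 = 2*7 + 2 = 16.

2/1, 5/2, 17/7, 39/16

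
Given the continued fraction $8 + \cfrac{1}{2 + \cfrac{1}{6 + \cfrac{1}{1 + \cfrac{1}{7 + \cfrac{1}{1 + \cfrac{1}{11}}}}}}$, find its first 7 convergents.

Using the convergent recurrence p_i = a_i*p_{i-1} + p_{i-2}, q_i = a_i*q_{i-1} + q_{i-2} with p_{-2}=0, p_{-1}=1, q_{-2}=1, q_{-1}=0:
  i=0: a_0=8, p_0 = 8*1 + 0 = 8, q_0 = 8*0 + 1 = 1.
  i=1: a_1=2, p_1 = 2*8 + 1 = 17, q_1 = 2*1 + 0 = 2.
  i=2: a_2=6, p_2 = 6*17 + 8 = 110, q_2 = 6*2 + 1 = 13.
  i=3: a_3=1, p_3 = 1*110 + 17 = 127, q_3 = 1*13 + 2 = 15.
  i=4: a_4=7, p_4 = 7*127 + 110 = 999, q_4 = 7*15 + 13 = 118.
  i=5: a_5=1, p_5 = 1*999 + 127 = 1126, q_5 = 1*118 + 15 = 133.
  i=6: a_6=11, p_6 = 11*1126 + 999 = 13385, q_6 = 11*133 + 118 = 1581.

8/1, 17/2, 110/13, 127/15, 999/118, 1126/133, 13385/1581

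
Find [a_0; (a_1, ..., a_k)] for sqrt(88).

[9; (2, 1, 1, 1, 2, 18)]

Write x_i = (sqrt(88) + m_i)/d_i with (m_0, d_0) = (0, 1). a_0 = floor(sqrt(88)) = 9, since 9^2 = 81 <= 88 < 100 = 10^2.
Iterate m_{i+1} = d_i*a_i - m_i, d_{i+1} = (88 - m_{i+1}^2)/d_i, a_{i+1} = floor((a_0 + m_{i+1})/d_{i+1}):
  m_1 = 1*9 - 0 = 9, d_1 = (88 - 9^2)/1 = 7/1 = 7, a_1 = floor((9 + 9)/7) = 2.
  m_2 = 7*2 - 9 = 5, d_2 = (88 - 5^2)/7 = 63/7 = 9, a_2 = floor((9 + 5)/9) = 1.
  m_3 = 9*1 - 5 = 4, d_3 = (88 - 4^2)/9 = 72/9 = 8, a_3 = floor((9 + 4)/8) = 1.
  m_4 = 8*1 - 4 = 4, d_4 = (88 - 4^2)/8 = 72/8 = 9, a_4 = floor((9 + 4)/9) = 1.
  m_5 = 9*1 - 4 = 5, d_5 = (88 - 5^2)/9 = 63/9 = 7, a_5 = floor((9 + 5)/7) = 2.
  m_6 = 7*2 - 5 = 9, d_6 = (88 - 9^2)/7 = 7/7 = 1, a_6 = floor((9 + 9)/1) = 18.
  m_7 = 1*18 - 9 = 9, d_7 = (88 - 9^2)/1 = 7/1 = 7: (m_7, d_7) = (m_1, d_1) = (9, 7), so from here the quotients repeat a_1, ..., a_6; the period length is 6.
Hence the expansion of sqrt(88) is a_0 = 9 followed by the repeating block 2, 1, 1, 1, 2, 18 (period 6).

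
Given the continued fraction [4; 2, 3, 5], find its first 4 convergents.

4/1, 9/2, 31/7, 164/37

Using the convergent recurrence p_i = a_i*p_{i-1} + p_{i-2}, q_i = a_i*q_{i-1} + q_{i-2} with p_{-2}=0, p_{-1}=1, q_{-2}=1, q_{-1}=0:
  i=0: a_0=4, p_0 = 4*1 + 0 = 4, q_0 = 4*0 + 1 = 1.
  i=1: a_1=2, p_1 = 2*4 + 1 = 9, q_1 = 2*1 + 0 = 2.
  i=2: a_2=3, p_2 = 3*9 + 4 = 31, q_2 = 3*2 + 1 = 7.
  i=3: a_3=5, p_3 = 5*31 + 9 = 164, q_3 = 5*7 + 2 = 37.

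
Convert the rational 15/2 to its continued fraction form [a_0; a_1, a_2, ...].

[7; 2]

Run the Euclidean algorithm on 15 and 2; the successive quotients are the partial quotients a_0, a_1, ... (each step inverts the fractional part left over by the previous one):
  15 = 7*2 + 1, so a_0 = 7.
  2 = 2*1 + 0, so a_1 = 2.
The remainder reaches 0 after 2 divisions, so the expansion has 2 partial quotients, read off in order.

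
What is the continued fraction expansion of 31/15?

Run the Euclidean algorithm on 31 and 15; the successive quotients are the partial quotients a_0, a_1, ... (each step inverts the fractional part left over by the previous one):
  31 = 2*15 + 1, so a_0 = 2.
  15 = 15*1 + 0, so a_1 = 15.
The remainder reaches 0 after 2 divisions, so the expansion has 2 partial quotients, read off in order.

[2; 15]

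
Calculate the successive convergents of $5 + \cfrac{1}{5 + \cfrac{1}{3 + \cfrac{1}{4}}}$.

5/1, 26/5, 83/16, 358/69

Using the convergent recurrence p_i = a_i*p_{i-1} + p_{i-2}, q_i = a_i*q_{i-1} + q_{i-2} with p_{-2}=0, p_{-1}=1, q_{-2}=1, q_{-1}=0:
  i=0: a_0=5, p_0 = 5*1 + 0 = 5, q_0 = 5*0 + 1 = 1.
  i=1: a_1=5, p_1 = 5*5 + 1 = 26, q_1 = 5*1 + 0 = 5.
  i=2: a_2=3, p_2 = 3*26 + 5 = 83, q_2 = 3*5 + 1 = 16.
  i=3: a_3=4, p_3 = 4*83 + 26 = 358, q_3 = 4*16 + 5 = 69.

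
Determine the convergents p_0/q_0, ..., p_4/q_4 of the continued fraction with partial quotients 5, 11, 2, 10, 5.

5/1, 56/11, 117/23, 1226/241, 6247/1228

Using the convergent recurrence p_i = a_i*p_{i-1} + p_{i-2}, q_i = a_i*q_{i-1} + q_{i-2} with p_{-2}=0, p_{-1}=1, q_{-2}=1, q_{-1}=0:
  i=0: a_0=5, p_0 = 5*1 + 0 = 5, q_0 = 5*0 + 1 = 1.
  i=1: a_1=11, p_1 = 11*5 + 1 = 56, q_1 = 11*1 + 0 = 11.
  i=2: a_2=2, p_2 = 2*56 + 5 = 117, q_2 = 2*11 + 1 = 23.
  i=3: a_3=10, p_3 = 10*117 + 56 = 1226, q_3 = 10*23 + 11 = 241.
  i=4: a_4=5, p_4 = 5*1226 + 117 = 6247, q_4 = 5*241 + 23 = 1228.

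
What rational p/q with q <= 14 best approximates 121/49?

32/13

Expand x = 121/49 as a continued fraction with the Euclidean algorithm:
  121 = 2*49 + 23, so a_0 = 2.
  49 = 2*23 + 3, so a_1 = 2.
  23 = 7*3 + 2, so a_2 = 7.
  3 = 1*2 + 1, so a_3 = 1.
  2 = 2*1 + 0, so a_4 = 2.
so x = [2; 2, 7, 1, 2].
Convergents (p_i = a_i*p_{i-1} + p_{i-2}, q_i = a_i*q_{i-1} + q_{i-2} with p_{-2}=0, p_{-1}=1, q_{-2}=1, q_{-1}=0), until the denominator exceeds 14:
  i=0: a_0=2, p_0 = 2*1 + 0 = 2, q_0 = 2*0 + 1 = 1.
  i=1: a_1=2, p_1 = 2*2 + 1 = 5, q_1 = 2*1 + 0 = 2.
  i=2: a_2=7, p_2 = 7*5 + 2 = 37, q_2 = 7*2 + 1 = 15.
q_2 = 15 > 14, so the last convergent with denominator <= 14 is p_1/q_1 = 5/2.
The closest fraction with denominator <= 14 is either p_1/q_1 or the intermediate fraction (k*p_1 + p_0)/(k*q_1 + q_0) with the largest k >= 1 whose denominator stays <= 14; these approach x as k grows, and every other convergent or intermediate fraction in range is farther away.
Largest k: floor((14 - q_0)/q_1) = floor((14 - 1)/2) = 6.
That gives (6*5 + 2)/(6*2 + 1) = 32/13.
Compare the errors: |x - 5/2| = |121*2 - 5*49|/(49*2) = 3/98, and |x - 32/13| = |121*13 - 32*49|/(49*13) = 5/637.
Cross-multiplying, 5*98 = 490 < 1911 = 3*637, so 5/637 is smaller: the intermediate fraction 32/13 is closer to x than 5/2.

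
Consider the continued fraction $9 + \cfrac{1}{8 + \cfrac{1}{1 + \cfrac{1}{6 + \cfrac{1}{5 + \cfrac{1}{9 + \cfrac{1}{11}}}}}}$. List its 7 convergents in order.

9/1, 73/8, 82/9, 565/62, 2907/319, 26728/2933, 296915/32582

Using the convergent recurrence p_i = a_i*p_{i-1} + p_{i-2}, q_i = a_i*q_{i-1} + q_{i-2} with p_{-2}=0, p_{-1}=1, q_{-2}=1, q_{-1}=0:
  i=0: a_0=9, p_0 = 9*1 + 0 = 9, q_0 = 9*0 + 1 = 1.
  i=1: a_1=8, p_1 = 8*9 + 1 = 73, q_1 = 8*1 + 0 = 8.
  i=2: a_2=1, p_2 = 1*73 + 9 = 82, q_2 = 1*8 + 1 = 9.
  i=3: a_3=6, p_3 = 6*82 + 73 = 565, q_3 = 6*9 + 8 = 62.
  i=4: a_4=5, p_4 = 5*565 + 82 = 2907, q_4 = 5*62 + 9 = 319.
  i=5: a_5=9, p_5 = 9*2907 + 565 = 26728, q_5 = 9*319 + 62 = 2933.
  i=6: a_6=11, p_6 = 11*26728 + 2907 = 296915, q_6 = 11*2933 + 319 = 32582.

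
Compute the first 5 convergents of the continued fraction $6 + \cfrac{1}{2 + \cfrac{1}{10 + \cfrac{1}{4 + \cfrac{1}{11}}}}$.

6/1, 13/2, 136/21, 557/86, 6263/967

Using the convergent recurrence p_i = a_i*p_{i-1} + p_{i-2}, q_i = a_i*q_{i-1} + q_{i-2} with p_{-2}=0, p_{-1}=1, q_{-2}=1, q_{-1}=0:
  i=0: a_0=6, p_0 = 6*1 + 0 = 6, q_0 = 6*0 + 1 = 1.
  i=1: a_1=2, p_1 = 2*6 + 1 = 13, q_1 = 2*1 + 0 = 2.
  i=2: a_2=10, p_2 = 10*13 + 6 = 136, q_2 = 10*2 + 1 = 21.
  i=3: a_3=4, p_3 = 4*136 + 13 = 557, q_3 = 4*21 + 2 = 86.
  i=4: a_4=11, p_4 = 11*557 + 136 = 6263, q_4 = 11*86 + 21 = 967.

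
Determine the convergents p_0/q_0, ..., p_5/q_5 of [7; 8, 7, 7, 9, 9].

7/1, 57/8, 406/57, 2899/407, 26497/3720, 241372/33887

Using the convergent recurrence p_i = a_i*p_{i-1} + p_{i-2}, q_i = a_i*q_{i-1} + q_{i-2} with p_{-2}=0, p_{-1}=1, q_{-2}=1, q_{-1}=0:
  i=0: a_0=7, p_0 = 7*1 + 0 = 7, q_0 = 7*0 + 1 = 1.
  i=1: a_1=8, p_1 = 8*7 + 1 = 57, q_1 = 8*1 + 0 = 8.
  i=2: a_2=7, p_2 = 7*57 + 7 = 406, q_2 = 7*8 + 1 = 57.
  i=3: a_3=7, p_3 = 7*406 + 57 = 2899, q_3 = 7*57 + 8 = 407.
  i=4: a_4=9, p_4 = 9*2899 + 406 = 26497, q_4 = 9*407 + 57 = 3720.
  i=5: a_5=9, p_5 = 9*26497 + 2899 = 241372, q_5 = 9*3720 + 407 = 33887.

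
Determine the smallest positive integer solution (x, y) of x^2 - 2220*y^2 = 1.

(x, y) = (6581191, 139678)

First expand sqrt(2220) as a continued fraction. With x_i = (sqrt(2220) + m_i)/d_i and (m_0, d_0) = (0, 1): a_0 = floor(sqrt(2220)) = 47, since 47^2 = 2209 <= 2220 < 2304 = 48^2.
Iterate m_{i+1} = d_i*a_i - m_i, d_{i+1} = (2220 - m_{i+1}^2)/d_i, a_{i+1} = floor((a_0 + m_{i+1})/d_{i+1}):
  m_1 = 1*47 - 0 = 47, d_1 = (2220 - 47^2)/1 = 11/1 = 11, a_1 = floor((47 + 47)/11) = 8.
  m_2 = 11*8 - 47 = 41, d_2 = (2220 - 41^2)/11 = 539/11 = 49, a_2 = floor((47 + 41)/49) = 1.
  m_3 = 49*1 - 41 = 8, d_3 = (2220 - 8^2)/49 = 2156/49 = 44, a_3 = floor((47 + 8)/44) = 1.
  m_4 = 44*1 - 8 = 36, d_4 = (2220 - 36^2)/44 = 924/44 = 21, a_4 = floor((47 + 36)/21) = 3.
  m_5 = 21*3 - 36 = 27, d_5 = (2220 - 27^2)/21 = 1491/21 = 71, a_5 = floor((47 + 27)/71) = 1.
  m_6 = 71*1 - 27 = 44, d_6 = (2220 - 44^2)/71 = 284/71 = 4, a_6 = floor((47 + 44)/4) = 22.
  m_7 = 4*22 - 44 = 44, d_7 = (2220 - 44^2)/4 = 284/4 = 71, a_7 = floor((47 + 44)/71) = 1.
  m_8 = 71*1 - 44 = 27, d_8 = (2220 - 27^2)/71 = 1491/71 = 21, a_8 = floor((47 + 27)/21) = 3.
  m_9 = 21*3 - 27 = 36, d_9 = (2220 - 36^2)/21 = 924/21 = 44, a_9 = floor((47 + 36)/44) = 1.
  m_10 = 44*1 - 36 = 8, d_10 = (2220 - 8^2)/44 = 2156/44 = 49, a_10 = floor((47 + 8)/49) = 1.
  m_11 = 49*1 - 8 = 41, d_11 = (2220 - 41^2)/49 = 539/49 = 11, a_11 = floor((47 + 41)/11) = 8.
  m_12 = 11*8 - 41 = 47, d_12 = (2220 - 47^2)/11 = 11/11 = 1, a_12 = floor((47 + 47)/1) = 94.
  m_13 = 1*94 - 47 = 47, d_13 = (2220 - 47^2)/1 = 11/1 = 11: (m_13, d_13) = (m_1, d_1) = (47, 11), so from here the quotients repeat a_1, ..., a_12; the period length is 12.
So sqrt(2220) = [47; (8, 1, 1, 3, 1, 22, 1, 3, 1, 1, 8, 94)] with period length k = 12.
k is even, so the fundamental solution of x^2 - 2220y^2 = 1 is (p_{k-1}, q_{k-1}) = (p_11, q_11); compute convergents through index 11.
Convergents (p_i = a_i*p_{i-1} + p_{i-2}, q_i = a_i*q_{i-1} + q_{i-2} with p_{-2}=0, p_{-1}=1, q_{-2}=1, q_{-1}=0):
  i=0: a_0=47, p_0 = 47*1 + 0 = 47, q_0 = 47*0 + 1 = 1.
  i=1: a_1=8, p_1 = 8*47 + 1 = 377, q_1 = 8*1 + 0 = 8.
  i=2: a_2=1, p_2 = 1*377 + 47 = 424, q_2 = 1*8 + 1 = 9.
  i=3: a_3=1, p_3 = 1*424 + 377 = 801, q_3 = 1*9 + 8 = 17.
  i=4: a_4=3, p_4 = 3*801 + 424 = 2827, q_4 = 3*17 + 9 = 60.
  i=5: a_5=1, p_5 = 1*2827 + 801 = 3628, q_5 = 1*60 + 17 = 77.
  i=6: a_6=22, p_6 = 22*3628 + 2827 = 82643, q_6 = 22*77 + 60 = 1754.
  i=7: a_7=1, p_7 = 1*82643 + 3628 = 86271, q_7 = 1*1754 + 77 = 1831.
  i=8: a_8=3, p_8 = 3*86271 + 82643 = 341456, q_8 = 3*1831 + 1754 = 7247.
  i=9: a_9=1, p_9 = 1*341456 + 86271 = 427727, q_9 = 1*7247 + 1831 = 9078.
  i=10: a_10=1, p_10 = 1*427727 + 341456 = 769183, q_10 = 1*9078 + 7247 = 16325.
  i=11: a_11=8, p_11 = 8*769183 + 427727 = 6581191, q_11 = 8*16325 + 9078 = 139678.
Check: 6581191^2 - 2220*139678^2 = 43312074978481 - 43312074978480 = 1, so (x, y) = (6581191, 139678) solves the equation, and by the theorem it is the least positive solution.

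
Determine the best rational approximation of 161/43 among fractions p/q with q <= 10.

Expand x = 161/43 as a continued fraction with the Euclidean algorithm:
  161 = 3*43 + 32, so a_0 = 3.
  43 = 1*32 + 11, so a_1 = 1.
  32 = 2*11 + 10, so a_2 = 2.
  11 = 1*10 + 1, so a_3 = 1.
  10 = 10*1 + 0, so a_4 = 10.
so x = [3; 1, 2, 1, 10].
Convergents (p_i = a_i*p_{i-1} + p_{i-2}, q_i = a_i*q_{i-1} + q_{i-2} with p_{-2}=0, p_{-1}=1, q_{-2}=1, q_{-1}=0), until the denominator exceeds 10:
  i=0: a_0=3, p_0 = 3*1 + 0 = 3, q_0 = 3*0 + 1 = 1.
  i=1: a_1=1, p_1 = 1*3 + 1 = 4, q_1 = 1*1 + 0 = 1.
  i=2: a_2=2, p_2 = 2*4 + 3 = 11, q_2 = 2*1 + 1 = 3.
  i=3: a_3=1, p_3 = 1*11 + 4 = 15, q_3 = 1*3 + 1 = 4.
  i=4: a_4=10, p_4 = 10*15 + 11 = 161, q_4 = 10*4 + 3 = 43.
q_4 = 43 > 10, so the last convergent with denominator <= 10 is p_3/q_3 = 15/4.
The closest fraction with denominator <= 10 is either p_3/q_3 or the intermediate fraction (k*p_3 + p_2)/(k*q_3 + q_2) with the largest k >= 1 whose denominator stays <= 10; these approach x as k grows, and every other convergent or intermediate fraction in range is farther away.
Largest k: floor((10 - q_2)/q_3) = floor((10 - 3)/4) = 1.
That gives (1*15 + 11)/(1*4 + 3) = 26/7.
Compare the errors: |x - 15/4| = |161*4 - 15*43|/(43*4) = 1/172, and |x - 26/7| = |161*7 - 26*43|/(43*7) = 9/301.
Cross-multiplying, 1*301 = 301 < 1548 = 9*172, so 1/172 is smaller: the convergent 15/4 is closer to x than 26/7.

15/4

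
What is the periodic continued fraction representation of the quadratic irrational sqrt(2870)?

[53; (1, 1, 2, 1, 20, 1, 2, 1, 1, 106)]

Write x_i = (sqrt(2870) + m_i)/d_i with (m_0, d_0) = (0, 1). a_0 = floor(sqrt(2870)) = 53, since 53^2 = 2809 <= 2870 < 2916 = 54^2.
Iterate m_{i+1} = d_i*a_i - m_i, d_{i+1} = (2870 - m_{i+1}^2)/d_i, a_{i+1} = floor((a_0 + m_{i+1})/d_{i+1}):
  m_1 = 1*53 - 0 = 53, d_1 = (2870 - 53^2)/1 = 61/1 = 61, a_1 = floor((53 + 53)/61) = 1.
  m_2 = 61*1 - 53 = 8, d_2 = (2870 - 8^2)/61 = 2806/61 = 46, a_2 = floor((53 + 8)/46) = 1.
  m_3 = 46*1 - 8 = 38, d_3 = (2870 - 38^2)/46 = 1426/46 = 31, a_3 = floor((53 + 38)/31) = 2.
  m_4 = 31*2 - 38 = 24, d_4 = (2870 - 24^2)/31 = 2294/31 = 74, a_4 = floor((53 + 24)/74) = 1.
  m_5 = 74*1 - 24 = 50, d_5 = (2870 - 50^2)/74 = 370/74 = 5, a_5 = floor((53 + 50)/5) = 20.
  m_6 = 5*20 - 50 = 50, d_6 = (2870 - 50^2)/5 = 370/5 = 74, a_6 = floor((53 + 50)/74) = 1.
  m_7 = 74*1 - 50 = 24, d_7 = (2870 - 24^2)/74 = 2294/74 = 31, a_7 = floor((53 + 24)/31) = 2.
  m_8 = 31*2 - 24 = 38, d_8 = (2870 - 38^2)/31 = 1426/31 = 46, a_8 = floor((53 + 38)/46) = 1.
  m_9 = 46*1 - 38 = 8, d_9 = (2870 - 8^2)/46 = 2806/46 = 61, a_9 = floor((53 + 8)/61) = 1.
  m_10 = 61*1 - 8 = 53, d_10 = (2870 - 53^2)/61 = 61/61 = 1, a_10 = floor((53 + 53)/1) = 106.
  m_11 = 1*106 - 53 = 53, d_11 = (2870 - 53^2)/1 = 61/1 = 61: (m_11, d_11) = (m_1, d_1) = (53, 61), so from here the quotients repeat a_1, ..., a_10; the period length is 10.
Hence the expansion of sqrt(2870) is a_0 = 53 followed by the repeating block 1, 1, 2, 1, 20, 1, 2, 1, 1, 106 (period 10).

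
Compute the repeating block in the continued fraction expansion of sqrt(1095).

Write x_i = (sqrt(1095) + m_i)/d_i with (m_0, d_0) = (0, 1). a_0 = floor(sqrt(1095)) = 33, since 33^2 = 1089 <= 1095 < 1156 = 34^2.
Iterate m_{i+1} = d_i*a_i - m_i, d_{i+1} = (1095 - m_{i+1}^2)/d_i, a_{i+1} = floor((a_0 + m_{i+1})/d_{i+1}):
  m_1 = 1*33 - 0 = 33, d_1 = (1095 - 33^2)/1 = 6/1 = 6, a_1 = floor((33 + 33)/6) = 11.
  m_2 = 6*11 - 33 = 33, d_2 = (1095 - 33^2)/6 = 6/6 = 1, a_2 = floor((33 + 33)/1) = 66.
  m_3 = 1*66 - 33 = 33, d_3 = (1095 - 33^2)/1 = 6/1 = 6: (m_3, d_3) = (m_1, d_1) = (33, 6), so from here the quotients repeat a_1, a_2; the period length is 2.
Hence the expansion of sqrt(1095) is a_0 = 33 followed by the repeating block 11, 66 (period 2).

[33; (11, 66)]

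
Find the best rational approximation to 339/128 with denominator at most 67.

98/37

Expand x = 339/128 as a continued fraction with the Euclidean algorithm:
  339 = 2*128 + 83, so a_0 = 2.
  128 = 1*83 + 45, so a_1 = 1.
  83 = 1*45 + 38, so a_2 = 1.
  45 = 1*38 + 7, so a_3 = 1.
  38 = 5*7 + 3, so a_4 = 5.
  7 = 2*3 + 1, so a_5 = 2.
  3 = 3*1 + 0, so a_6 = 3.
so x = [2; 1, 1, 1, 5, 2, 3].
Convergents (p_i = a_i*p_{i-1} + p_{i-2}, q_i = a_i*q_{i-1} + q_{i-2} with p_{-2}=0, p_{-1}=1, q_{-2}=1, q_{-1}=0), until the denominator exceeds 67:
  i=0: a_0=2, p_0 = 2*1 + 0 = 2, q_0 = 2*0 + 1 = 1.
  i=1: a_1=1, p_1 = 1*2 + 1 = 3, q_1 = 1*1 + 0 = 1.
  i=2: a_2=1, p_2 = 1*3 + 2 = 5, q_2 = 1*1 + 1 = 2.
  i=3: a_3=1, p_3 = 1*5 + 3 = 8, q_3 = 1*2 + 1 = 3.
  i=4: a_4=5, p_4 = 5*8 + 5 = 45, q_4 = 5*3 + 2 = 17.
  i=5: a_5=2, p_5 = 2*45 + 8 = 98, q_5 = 2*17 + 3 = 37.
  i=6: a_6=3, p_6 = 3*98 + 45 = 339, q_6 = 3*37 + 17 = 128.
q_6 = 128 > 67, so the last convergent with denominator <= 67 is p_5/q_5 = 98/37.
The closest fraction with denominator <= 67 is either p_5/q_5 or the intermediate fraction (k*p_5 + p_4)/(k*q_5 + q_4) with the largest k >= 1 whose denominator stays <= 67; these approach x as k grows, and every other convergent or intermediate fraction in range is farther away.
Largest k: floor((67 - q_4)/q_5) = floor((67 - 17)/37) = 1.
That gives (1*98 + 45)/(1*37 + 17) = 143/54.
Compare the errors: |x - 98/37| = |339*37 - 98*128|/(128*37) = 1/4736, and |x - 143/54| = |339*54 - 143*128|/(128*54) = 2/6912.
Cross-multiplying, 1*6912 = 6912 < 9472 = 2*4736, so 1/4736 is smaller: the convergent 98/37 is closer to x than 143/54.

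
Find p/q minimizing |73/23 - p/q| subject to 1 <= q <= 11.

Expand x = 73/23 as a continued fraction with the Euclidean algorithm:
  73 = 3*23 + 4, so a_0 = 3.
  23 = 5*4 + 3, so a_1 = 5.
  4 = 1*3 + 1, so a_2 = 1.
  3 = 3*1 + 0, so a_3 = 3.
so x = [3; 5, 1, 3].
Convergents (p_i = a_i*p_{i-1} + p_{i-2}, q_i = a_i*q_{i-1} + q_{i-2} with p_{-2}=0, p_{-1}=1, q_{-2}=1, q_{-1}=0), until the denominator exceeds 11:
  i=0: a_0=3, p_0 = 3*1 + 0 = 3, q_0 = 3*0 + 1 = 1.
  i=1: a_1=5, p_1 = 5*3 + 1 = 16, q_1 = 5*1 + 0 = 5.
  i=2: a_2=1, p_2 = 1*16 + 3 = 19, q_2 = 1*5 + 1 = 6.
  i=3: a_3=3, p_3 = 3*19 + 16 = 73, q_3 = 3*6 + 5 = 23.
q_3 = 23 > 11, so the last convergent with denominator <= 11 is p_2/q_2 = 19/6.
The closest fraction with denominator <= 11 is either p_2/q_2 or the intermediate fraction (k*p_2 + p_1)/(k*q_2 + q_1) with the largest k >= 1 whose denominator stays <= 11; these approach x as k grows, and every other convergent or intermediate fraction in range is farther away.
Largest k: floor((11 - q_1)/q_2) = floor((11 - 5)/6) = 1.
That gives (1*19 + 16)/(1*6 + 5) = 35/11.
Compare the errors: |x - 19/6| = |73*6 - 19*23|/(23*6) = 1/138, and |x - 35/11| = |73*11 - 35*23|/(23*11) = 2/253.
Cross-multiplying, 1*253 = 253 < 276 = 2*138, so 1/138 is smaller: the convergent 19/6 is closer to x than 35/11.

19/6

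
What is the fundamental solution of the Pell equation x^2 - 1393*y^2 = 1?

(x, y) = (3583, 96)

First expand sqrt(1393) as a continued fraction. With x_i = (sqrt(1393) + m_i)/d_i and (m_0, d_0) = (0, 1): a_0 = floor(sqrt(1393)) = 37, since 37^2 = 1369 <= 1393 < 1444 = 38^2.
Iterate m_{i+1} = d_i*a_i - m_i, d_{i+1} = (1393 - m_{i+1}^2)/d_i, a_{i+1} = floor((a_0 + m_{i+1})/d_{i+1}):
  m_1 = 1*37 - 0 = 37, d_1 = (1393 - 37^2)/1 = 24/1 = 24, a_1 = floor((37 + 37)/24) = 3.
  m_2 = 24*3 - 37 = 35, d_2 = (1393 - 35^2)/24 = 168/24 = 7, a_2 = floor((37 + 35)/7) = 10.
  m_3 = 7*10 - 35 = 35, d_3 = (1393 - 35^2)/7 = 168/7 = 24, a_3 = floor((37 + 35)/24) = 3.
  m_4 = 24*3 - 35 = 37, d_4 = (1393 - 37^2)/24 = 24/24 = 1, a_4 = floor((37 + 37)/1) = 74.
  m_5 = 1*74 - 37 = 37, d_5 = (1393 - 37^2)/1 = 24/1 = 24: (m_5, d_5) = (m_1, d_1) = (37, 24), so from here the quotients repeat a_1, ..., a_4; the period length is 4.
So sqrt(1393) = [37; (3, 10, 3, 74)] with period length k = 4.
k is even, so the fundamental solution of x^2 - 1393y^2 = 1 is (p_{k-1}, q_{k-1}) = (p_3, q_3); compute convergents through index 3.
Convergents (p_i = a_i*p_{i-1} + p_{i-2}, q_i = a_i*q_{i-1} + q_{i-2} with p_{-2}=0, p_{-1}=1, q_{-2}=1, q_{-1}=0):
  i=0: a_0=37, p_0 = 37*1 + 0 = 37, q_0 = 37*0 + 1 = 1.
  i=1: a_1=3, p_1 = 3*37 + 1 = 112, q_1 = 3*1 + 0 = 3.
  i=2: a_2=10, p_2 = 10*112 + 37 = 1157, q_2 = 10*3 + 1 = 31.
  i=3: a_3=3, p_3 = 3*1157 + 112 = 3583, q_3 = 3*31 + 3 = 96.
Check: 3583^2 - 1393*96^2 = 12837889 - 12837888 = 1, so (x, y) = (3583, 96) solves the equation, and by the theorem it is the least positive solution.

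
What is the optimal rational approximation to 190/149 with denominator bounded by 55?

51/40

Expand x = 190/149 as a continued fraction with the Euclidean algorithm:
  190 = 1*149 + 41, so a_0 = 1.
  149 = 3*41 + 26, so a_1 = 3.
  41 = 1*26 + 15, so a_2 = 1.
  26 = 1*15 + 11, so a_3 = 1.
  15 = 1*11 + 4, so a_4 = 1.
  11 = 2*4 + 3, so a_5 = 2.
  4 = 1*3 + 1, so a_6 = 1.
  3 = 3*1 + 0, so a_7 = 3.
so x = [1; 3, 1, 1, 1, 2, 1, 3].
Convergents (p_i = a_i*p_{i-1} + p_{i-2}, q_i = a_i*q_{i-1} + q_{i-2} with p_{-2}=0, p_{-1}=1, q_{-2}=1, q_{-1}=0), until the denominator exceeds 55:
  i=0: a_0=1, p_0 = 1*1 + 0 = 1, q_0 = 1*0 + 1 = 1.
  i=1: a_1=3, p_1 = 3*1 + 1 = 4, q_1 = 3*1 + 0 = 3.
  i=2: a_2=1, p_2 = 1*4 + 1 = 5, q_2 = 1*3 + 1 = 4.
  i=3: a_3=1, p_3 = 1*5 + 4 = 9, q_3 = 1*4 + 3 = 7.
  i=4: a_4=1, p_4 = 1*9 + 5 = 14, q_4 = 1*7 + 4 = 11.
  i=5: a_5=2, p_5 = 2*14 + 9 = 37, q_5 = 2*11 + 7 = 29.
  i=6: a_6=1, p_6 = 1*37 + 14 = 51, q_6 = 1*29 + 11 = 40.
  i=7: a_7=3, p_7 = 3*51 + 37 = 190, q_7 = 3*40 + 29 = 149.
q_7 = 149 > 55, so the last convergent with denominator <= 55 is p_6/q_6 = 51/40.
The closest fraction with denominator <= 55 is either p_6/q_6 or the intermediate fraction (k*p_6 + p_5)/(k*q_6 + q_5) with the largest k >= 1 whose denominator stays <= 55; these approach x as k grows, and every other convergent or intermediate fraction in range is farther away.
Largest k: floor((55 - q_5)/q_6) = floor((55 - 29)/40) = 0.
Since k = 0, no intermediate fraction beyond p_6/q_6 has denominator <= 55, so the convergent 51/40 is the closest (its error is |190*40 - 51*149|/(149*40) = 1/5960).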